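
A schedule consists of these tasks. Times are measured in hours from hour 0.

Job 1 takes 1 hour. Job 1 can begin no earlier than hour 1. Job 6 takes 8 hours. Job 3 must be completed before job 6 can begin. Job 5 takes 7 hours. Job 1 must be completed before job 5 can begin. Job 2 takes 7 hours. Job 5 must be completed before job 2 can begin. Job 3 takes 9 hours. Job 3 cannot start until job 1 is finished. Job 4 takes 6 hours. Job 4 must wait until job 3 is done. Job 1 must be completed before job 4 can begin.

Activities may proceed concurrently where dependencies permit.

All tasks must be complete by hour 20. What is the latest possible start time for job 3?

To finish by hour 20, job 4 (duration 6) must start no later than hour 14.
To finish by hour 20, job 6 (duration 8) must start no later than hour 12.
Job 3 has several dependents: job 4 (must start by hour 14); job 6 (must start by hour 12). The earliest of those limits is hour 12, so job 3 must start by 12 − 9 = hour 3.

3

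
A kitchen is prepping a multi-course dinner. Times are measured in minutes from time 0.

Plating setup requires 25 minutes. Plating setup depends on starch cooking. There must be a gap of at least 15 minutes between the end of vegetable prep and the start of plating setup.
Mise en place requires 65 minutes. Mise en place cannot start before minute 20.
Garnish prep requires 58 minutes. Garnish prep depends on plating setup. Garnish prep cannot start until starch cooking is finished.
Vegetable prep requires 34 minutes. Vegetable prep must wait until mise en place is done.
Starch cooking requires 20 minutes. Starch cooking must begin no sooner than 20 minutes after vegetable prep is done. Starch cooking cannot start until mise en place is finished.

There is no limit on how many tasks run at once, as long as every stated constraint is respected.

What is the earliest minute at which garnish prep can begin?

184

After its own release at minute 20, mise en place can start at minute 20 and finishes at minute 85.
Vegetable prep cannot begin until mise en place (finishes minute 85). It runs from minute 85 to 85 + 34 = minute 119.
Starch cooking has to wait for vegetable prep (finishes minute 119, plus 20-minute gap → minute 139); mise en place (finishes minute 85). The latest of these is minute 139, so starch cooking runs minute 139 to 139 + 20 = minute 159.
Plating setup has to wait for starch cooking (finishes minute 159); vegetable prep (finishes minute 119, plus 15-minute gap → minute 134). The latest of these is minute 159, so plating setup runs minute 159 to 159 + 25 = minute 184.
Garnish prep waits on plating setup (finishes minute 184); starch cooking (finishes minute 159). The latest of these is minute 184, which is the earliest garnish prep can start.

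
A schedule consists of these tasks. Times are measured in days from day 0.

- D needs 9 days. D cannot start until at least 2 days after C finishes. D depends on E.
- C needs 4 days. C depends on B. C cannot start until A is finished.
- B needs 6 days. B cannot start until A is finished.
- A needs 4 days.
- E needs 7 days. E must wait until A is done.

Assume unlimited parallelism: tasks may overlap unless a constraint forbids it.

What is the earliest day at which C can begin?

10

Nothing blocks A, so it runs from day 0 to day 4.
After A (finishes day 4), B can start at day 4 and finishes at day 10.
C waits on B (finishes day 10); A (finishes day 4). The latest of these is day 10, which is the earliest C can start.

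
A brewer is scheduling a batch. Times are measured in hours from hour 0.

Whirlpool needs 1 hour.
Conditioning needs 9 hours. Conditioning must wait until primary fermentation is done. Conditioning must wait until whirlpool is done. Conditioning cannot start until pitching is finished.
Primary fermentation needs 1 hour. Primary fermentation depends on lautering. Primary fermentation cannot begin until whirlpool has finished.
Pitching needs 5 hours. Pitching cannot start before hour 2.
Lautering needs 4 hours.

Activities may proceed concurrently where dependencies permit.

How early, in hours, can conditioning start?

7

Pitching waits on its own release at hour 2, so it starts at hour 2 and finishes at 2 + 5 = hour 7.
Nothing blocks whirlpool, so it runs from hour 0 to hour 1.
Lautering can start immediately at hour 0; it finishes at hour 4.
Primary fermentation needs all of lautering (finishes hour 4); whirlpool (finishes hour 1). That puts its earliest start at hour 4; it finishes at 4 + 1 = hour 5.
Conditioning waits on primary fermentation (finishes hour 5); whirlpool (finishes hour 1); pitching (finishes hour 7). The latest of these is hour 7, which is the earliest conditioning can start.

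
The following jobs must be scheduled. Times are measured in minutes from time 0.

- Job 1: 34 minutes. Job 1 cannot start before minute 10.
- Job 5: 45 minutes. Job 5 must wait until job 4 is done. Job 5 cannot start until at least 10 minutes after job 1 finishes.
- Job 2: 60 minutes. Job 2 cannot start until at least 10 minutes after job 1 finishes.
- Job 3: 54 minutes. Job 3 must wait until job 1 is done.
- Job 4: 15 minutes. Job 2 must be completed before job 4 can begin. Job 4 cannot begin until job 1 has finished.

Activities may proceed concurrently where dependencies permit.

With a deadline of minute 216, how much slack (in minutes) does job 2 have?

Job 1 waits on its own release at minute 10, so it starts at minute 10 and finishes at 10 + 34 = minute 44.
Job 2 cannot begin until job 1 (finishes minute 44, plus 10-minute gap → minute 54). It runs from minute 54 to 54 + 60 = minute 114.

Working backward from the deadline:
Job 5 has no dependents, so it just needs to finish by minute 216. Starting by 216 − 45 = minute 171 achieves that.
Since job 5 (must start by minute 171) depends on it, job 4 must finish by minute 171. Backing off its 15-minute duration gives a latest start of minute 156.
Job 2 feeds into job 4 (must start by minute 156); so job 2 must finish by minute 156 and therefore start by minute 96.
So job 2 can start as early as minute 54 and as late as minute 96, giving 96 − 54 = 42 minutes of slack.

42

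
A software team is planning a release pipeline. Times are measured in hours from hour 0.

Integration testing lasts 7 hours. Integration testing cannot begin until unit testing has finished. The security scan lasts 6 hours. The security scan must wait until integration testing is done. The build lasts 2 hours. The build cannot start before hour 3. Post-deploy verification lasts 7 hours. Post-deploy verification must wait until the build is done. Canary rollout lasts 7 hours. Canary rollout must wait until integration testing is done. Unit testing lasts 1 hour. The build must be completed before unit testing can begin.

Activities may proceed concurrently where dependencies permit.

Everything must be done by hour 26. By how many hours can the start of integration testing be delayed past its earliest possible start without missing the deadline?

6

The build cannot begin until its own release at hour 3. It runs from hour 3 to 3 + 2 = hour 5.
Unit testing waits on the build (finishes hour 5), so it starts at hour 5 and finishes at 5 + 1 = hour 6.
Integration testing cannot begin until unit testing (finishes hour 6). It runs from hour 6 to 6 + 7 = hour 13.

Working backward from the deadline:
The security scan must finish by hour 26; it takes 6 hours, so it must start by 26 − 6 = hour 20.
To finish by hour 26, canary rollout (duration 7) must start no later than hour 19.
Integration testing has several dependents: the security scan (must start by hour 20); canary rollout (must start by hour 19). The earliest of those limits is hour 19, so integration testing must start by 19 − 7 = hour 12.
So integration testing can start as early as hour 6 and as late as hour 12, giving 12 − 6 = 6 hours of slack.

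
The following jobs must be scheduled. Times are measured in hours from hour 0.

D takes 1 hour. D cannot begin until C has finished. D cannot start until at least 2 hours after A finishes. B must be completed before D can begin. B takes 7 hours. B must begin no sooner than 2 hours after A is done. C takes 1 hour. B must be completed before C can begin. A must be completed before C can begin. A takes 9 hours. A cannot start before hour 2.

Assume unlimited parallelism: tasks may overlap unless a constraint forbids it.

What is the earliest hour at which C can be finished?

A waits on its own release at hour 2, so it starts at hour 2 and finishes at 2 + 9 = hour 11.
After A (finishes hour 11, plus 2-hour gap → hour 13), B can start at hour 13 and finishes at hour 20.
C cannot start until B (finishes hour 20); A (finishes hour 11). The controlling bound is hour 20, so C finishes at 20 + 1 = hour 21.

21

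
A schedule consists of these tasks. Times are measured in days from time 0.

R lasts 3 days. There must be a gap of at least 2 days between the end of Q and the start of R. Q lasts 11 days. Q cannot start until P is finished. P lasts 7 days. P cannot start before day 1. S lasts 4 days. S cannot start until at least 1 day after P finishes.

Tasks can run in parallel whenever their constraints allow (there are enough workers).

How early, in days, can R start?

After its own release at day 1, P can start at day 1 and finishes at day 8.
Q waits on P (finishes day 8), so it starts at day 8 and finishes at 8 + 11 = day 19.
R waits on Q (finishes day 19, plus 2-day gap → day 21), so the earliest it can start is day 21.

21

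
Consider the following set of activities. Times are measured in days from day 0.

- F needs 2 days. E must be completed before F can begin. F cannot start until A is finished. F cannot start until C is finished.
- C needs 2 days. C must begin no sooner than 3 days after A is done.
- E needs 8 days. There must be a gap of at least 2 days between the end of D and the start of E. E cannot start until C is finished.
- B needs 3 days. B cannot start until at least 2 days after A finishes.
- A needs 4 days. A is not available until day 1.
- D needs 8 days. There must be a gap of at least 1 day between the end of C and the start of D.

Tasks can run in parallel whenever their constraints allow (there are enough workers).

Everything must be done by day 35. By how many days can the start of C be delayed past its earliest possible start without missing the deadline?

4

A cannot begin until its own release at day 1. It runs from day 1 to 1 + 4 = day 5.
After A (finishes day 5, plus 3-day gap → day 8), C can start at day 8 and finishes at day 10.

Working backward from the deadline:
Nothing follows F; the deadline of day 35 is its only limit. It must start by 35 − 2 = day 33.
E must finish before F (must start by day 33). With an 8-day duration, E must start by 33 − 8 = day 25.
D must finish before E (must start by day 25, minus 2-day gap → day 23). With an 8-day duration, D must start by 23 − 8 = day 15.
For C: D (must start by day 15, minus 1-day gap → day 14); E (must start by day 25); F (must start by day 33). The most restrictive is day 14; with a 2-day duration, C must start by day 12.
So C can start as early as day 8 and as late as day 12, giving 12 − 8 = 4 days of slack.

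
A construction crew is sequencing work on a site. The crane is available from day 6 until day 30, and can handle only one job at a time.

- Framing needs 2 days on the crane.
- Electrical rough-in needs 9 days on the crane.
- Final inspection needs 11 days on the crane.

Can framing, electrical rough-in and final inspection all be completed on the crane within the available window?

The crane window is 30 − 6 = 24 days.
Running back to back, the jobs need 2 + 9 + 11 = 22 days on the crane.
Since 22 ≤ 24, they fit within the window.

Yes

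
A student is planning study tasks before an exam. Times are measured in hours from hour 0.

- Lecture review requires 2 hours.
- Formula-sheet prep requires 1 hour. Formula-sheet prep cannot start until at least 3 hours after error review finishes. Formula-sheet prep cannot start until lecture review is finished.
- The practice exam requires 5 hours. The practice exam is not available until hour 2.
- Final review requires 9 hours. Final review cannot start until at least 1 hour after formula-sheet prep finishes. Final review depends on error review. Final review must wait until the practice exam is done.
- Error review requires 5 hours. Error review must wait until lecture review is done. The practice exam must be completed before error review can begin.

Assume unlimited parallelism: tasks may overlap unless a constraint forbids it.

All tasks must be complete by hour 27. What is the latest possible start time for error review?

Final review must finish by hour 27; it takes 9 hours, so it must start by 27 − 9 = hour 18.
Formula-sheet prep has to be done before final review (must start by hour 18, minus 1-hour gap → hour 17). That means finishing by hour 17, i.e. starting by 17 − 1 = hour 16.
Error review feeds formula-sheet prep (must start by hour 16, minus 3-hour gap → hour 13); final review (must start by hour 18). Taking the minimum, error review must finish by hour 13 and start by 13 − 5 = hour 8.

8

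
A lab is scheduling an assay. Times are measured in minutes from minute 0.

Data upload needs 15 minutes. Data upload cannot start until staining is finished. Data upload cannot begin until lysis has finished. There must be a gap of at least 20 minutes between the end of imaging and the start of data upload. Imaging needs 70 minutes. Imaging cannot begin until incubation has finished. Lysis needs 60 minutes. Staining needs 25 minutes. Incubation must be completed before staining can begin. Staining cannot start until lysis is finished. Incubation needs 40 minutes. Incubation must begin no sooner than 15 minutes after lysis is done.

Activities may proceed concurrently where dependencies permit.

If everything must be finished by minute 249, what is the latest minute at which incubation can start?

104

Nothing follows data upload; the deadline of minute 249 is its only limit. It must start by 249 − 15 = minute 234.
Since data upload (must start by minute 234) depends on it, staining must finish by minute 234. Backing off its 25-minute duration gives a latest start of minute 209.
Imaging must finish before data upload (must start by minute 234, minus 20-minute gap → minute 214). With a 70-minute duration, imaging must start by 214 − 70 = minute 144.
Incubation feeds staining (must start by minute 209); imaging (must start by minute 144). Taking the minimum, incubation must finish by minute 144 and start by 144 − 40 = minute 104.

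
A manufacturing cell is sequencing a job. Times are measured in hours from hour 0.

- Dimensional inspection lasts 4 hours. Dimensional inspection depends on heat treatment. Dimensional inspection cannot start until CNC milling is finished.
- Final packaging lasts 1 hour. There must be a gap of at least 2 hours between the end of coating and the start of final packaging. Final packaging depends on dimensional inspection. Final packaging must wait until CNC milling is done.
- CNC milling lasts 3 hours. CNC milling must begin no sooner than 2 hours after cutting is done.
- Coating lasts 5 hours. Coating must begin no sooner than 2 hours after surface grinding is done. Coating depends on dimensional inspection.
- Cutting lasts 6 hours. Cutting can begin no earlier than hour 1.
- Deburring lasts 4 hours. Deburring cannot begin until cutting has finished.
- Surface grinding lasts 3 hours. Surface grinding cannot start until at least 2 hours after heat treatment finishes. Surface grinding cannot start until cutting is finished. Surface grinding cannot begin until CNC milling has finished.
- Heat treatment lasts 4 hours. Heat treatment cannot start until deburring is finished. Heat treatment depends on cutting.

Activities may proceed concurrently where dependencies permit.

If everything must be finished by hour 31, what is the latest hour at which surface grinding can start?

Final packaging must finish by hour 31; it takes 1 hour, so it must start by 31 − 1 = hour 30.
Coating has to be done before final packaging (must start by hour 30, minus 2-hour gap → hour 28). That means finishing by hour 28, i.e. starting by 28 − 5 = hour 23.
Since coating (must start by hour 23, minus 2-hour gap → hour 21) depends on it, surface grinding must finish by hour 21. Backing off its 3-hour duration gives a latest start of hour 18.

18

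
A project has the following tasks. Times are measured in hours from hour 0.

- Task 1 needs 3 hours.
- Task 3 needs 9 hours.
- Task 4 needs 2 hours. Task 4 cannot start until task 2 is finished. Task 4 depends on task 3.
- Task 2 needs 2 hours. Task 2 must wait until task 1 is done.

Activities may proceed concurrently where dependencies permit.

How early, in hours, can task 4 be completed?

11

Nothing blocks task 3, so it runs from hour 0 to hour 9.
Task 1 has no prerequisites, so it starts at hour 0 and finishes at hour 3.
Task 2 waits on task 1 (finishes hour 3), so it starts at hour 3 and finishes at 3 + 2 = hour 5.
Task 4 needs all of task 2 (finishes hour 5); task 3 (finishes hour 9). That puts its earliest start at hour 9; it finishes at 9 + 2 = hour 11.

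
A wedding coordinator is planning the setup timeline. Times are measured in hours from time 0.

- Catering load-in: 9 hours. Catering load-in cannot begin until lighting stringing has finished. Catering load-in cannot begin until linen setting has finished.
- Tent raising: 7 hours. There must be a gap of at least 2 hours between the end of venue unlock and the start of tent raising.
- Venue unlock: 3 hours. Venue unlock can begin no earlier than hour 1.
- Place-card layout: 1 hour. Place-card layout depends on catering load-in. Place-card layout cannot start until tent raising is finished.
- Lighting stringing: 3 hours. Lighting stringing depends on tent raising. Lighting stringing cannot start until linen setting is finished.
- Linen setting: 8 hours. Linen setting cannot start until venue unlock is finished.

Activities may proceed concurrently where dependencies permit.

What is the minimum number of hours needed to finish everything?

Venue unlock cannot begin until its own release at hour 1. It runs from hour 1 to 1 + 3 = hour 4.
Linen setting waits on venue unlock (finishes hour 4), so it starts at hour 4 and finishes at 4 + 8 = hour 12.
Tent raising cannot begin until venue unlock (finishes hour 4, plus 2-hour gap → hour 6). It runs from hour 6 to 6 + 7 = hour 13.
Lighting stringing has to wait for tent raising (finishes hour 13); linen setting (finishes hour 12). The latest of these is hour 13, so lighting stringing runs hour 13 to 13 + 3 = hour 16.
Catering load-in has to wait for lighting stringing (finishes hour 16); linen setting (finishes hour 12). The latest of these is hour 16, so catering load-in runs hour 16 to 16 + 9 = hour 25.
Place-card layout cannot start until catering load-in (finishes hour 25); tent raising (finishes hour 13). The controlling bound is hour 25, so place-card layout finishes at 25 + 1 = hour 26.
All tasks are finished once the last one completes. Finish times: Venue unlock at 4, Tent raising at 13, Linen setting at 12, Lighting stringing at 16, Catering load-in at 25, Place-card layout at 26. The latest is hour 26.

26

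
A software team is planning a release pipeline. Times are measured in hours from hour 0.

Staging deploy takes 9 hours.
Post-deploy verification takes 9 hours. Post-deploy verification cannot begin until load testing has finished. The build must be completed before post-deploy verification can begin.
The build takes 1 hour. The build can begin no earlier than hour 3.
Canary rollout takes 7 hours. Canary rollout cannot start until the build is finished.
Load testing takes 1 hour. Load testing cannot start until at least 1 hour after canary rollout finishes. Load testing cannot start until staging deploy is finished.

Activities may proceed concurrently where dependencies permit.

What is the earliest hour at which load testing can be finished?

Nothing blocks staging deploy, so it runs from hour 0 to hour 9.
The build cannot begin until its own release at hour 3. It runs from hour 3 to 3 + 1 = hour 4.
Canary rollout cannot begin until the build (finishes hour 4). It runs from hour 4 to 4 + 7 = hour 11.
For load testing: canary rollout (finishes hour 11, plus 1-hour gap → hour 12); staging deploy (finishes hour 9). Taking the maximum gives a start of hour 12, and it finishes at 12 + 1 = hour 13.

13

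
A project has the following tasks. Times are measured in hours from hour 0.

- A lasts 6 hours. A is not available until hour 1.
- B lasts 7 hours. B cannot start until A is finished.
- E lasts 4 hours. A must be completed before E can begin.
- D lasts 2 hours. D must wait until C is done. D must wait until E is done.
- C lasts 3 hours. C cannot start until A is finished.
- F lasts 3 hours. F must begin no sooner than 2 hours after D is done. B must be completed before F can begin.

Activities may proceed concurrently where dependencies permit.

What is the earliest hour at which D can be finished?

13

A cannot begin until its own release at hour 1. It runs from hour 1 to 1 + 6 = hour 7.
E waits on A (finishes hour 7), so it starts at hour 7 and finishes at 7 + 4 = hour 11.
C waits on A (finishes hour 7), so it starts at hour 7 and finishes at 7 + 3 = hour 10.
D has to wait for C (finishes hour 10); E (finishes hour 11). The latest of these is hour 11, so D runs hour 11 to 11 + 2 = hour 13.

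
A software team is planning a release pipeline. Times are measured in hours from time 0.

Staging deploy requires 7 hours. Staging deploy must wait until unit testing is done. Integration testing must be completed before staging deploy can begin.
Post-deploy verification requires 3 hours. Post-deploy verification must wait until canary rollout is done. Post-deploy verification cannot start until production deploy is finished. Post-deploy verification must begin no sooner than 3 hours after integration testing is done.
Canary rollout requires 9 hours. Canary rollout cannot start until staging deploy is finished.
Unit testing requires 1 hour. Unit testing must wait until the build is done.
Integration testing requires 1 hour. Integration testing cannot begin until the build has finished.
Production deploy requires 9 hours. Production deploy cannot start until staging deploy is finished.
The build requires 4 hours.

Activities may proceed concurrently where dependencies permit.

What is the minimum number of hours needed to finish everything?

24

Nothing blocks the build, so it runs from hour 0 to hour 4.
Integration testing waits on the build (finishes hour 4), so it starts at hour 4 and finishes at 4 + 1 = hour 5.
After the build (finishes hour 4), unit testing can start at hour 4 and finishes at hour 5.
For staging deploy: unit testing (finishes hour 5); integration testing (finishes hour 5). Taking the maximum gives a start of hour 5, and it finishes at 5 + 7 = hour 12.
After staging deploy (finishes hour 12), production deploy can start at hour 12 and finishes at hour 21.
Canary rollout waits on staging deploy (finishes hour 12), so it starts at hour 12 and finishes at 12 + 9 = hour 21.
Post-deploy verification needs all of canary rollout (finishes hour 21); production deploy (finishes hour 21); integration testing (finishes hour 5, plus 3-hour gap → hour 8). That puts its earliest start at hour 21; it finishes at 21 + 3 = hour 24.
All tasks are finished once the last one completes. Finish times: The build at 4, Unit testing at 5, Integration testing at 5, Staging deploy at 12, Canary rollout at 21, Production deploy at 21, Post-deploy verification at 24. The latest is hour 24.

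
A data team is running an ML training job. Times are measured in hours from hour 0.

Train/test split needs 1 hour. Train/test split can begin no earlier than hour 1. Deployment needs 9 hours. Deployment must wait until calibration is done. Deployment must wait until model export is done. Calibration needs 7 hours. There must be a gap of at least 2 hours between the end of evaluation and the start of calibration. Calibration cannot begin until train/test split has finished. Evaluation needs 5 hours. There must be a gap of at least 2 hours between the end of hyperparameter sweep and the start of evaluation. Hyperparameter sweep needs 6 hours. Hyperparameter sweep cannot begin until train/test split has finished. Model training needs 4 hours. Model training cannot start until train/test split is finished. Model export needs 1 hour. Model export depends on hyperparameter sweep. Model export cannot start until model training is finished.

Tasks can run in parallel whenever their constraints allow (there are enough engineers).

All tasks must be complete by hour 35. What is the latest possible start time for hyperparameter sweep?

Deployment has no dependents, so it just needs to finish by hour 35. Starting by 35 − 9 = hour 26 achieves that.
Calibration feeds into deployment (must start by hour 26); so calibration must finish by hour 26 and therefore start by hour 19.
Evaluation must finish before calibration (must start by hour 19, minus 2-hour gap → hour 17). With a 5-hour duration, evaluation must start by 17 − 5 = hour 12.
Since deployment (must start by hour 26) depends on it, model export must finish by hour 26. Backing off its 1-hour duration gives a latest start of hour 25.
Hyperparameter sweep has several dependents: evaluation (must start by hour 12, minus 2-hour gap → hour 10); model export (must start by hour 25). The earliest of those limits is hour 10, so hyperparameter sweep must start by 10 − 6 = hour 4.

4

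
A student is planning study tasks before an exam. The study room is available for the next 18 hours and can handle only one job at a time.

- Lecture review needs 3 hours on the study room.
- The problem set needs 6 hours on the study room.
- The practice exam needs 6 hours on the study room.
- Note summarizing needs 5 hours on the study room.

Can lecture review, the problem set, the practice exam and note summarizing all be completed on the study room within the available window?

Running back to back, the jobs need 3 + 6 + 6 + 5 = 20 hours on the study room.
Since 20 > 18, they cannot all fit.

No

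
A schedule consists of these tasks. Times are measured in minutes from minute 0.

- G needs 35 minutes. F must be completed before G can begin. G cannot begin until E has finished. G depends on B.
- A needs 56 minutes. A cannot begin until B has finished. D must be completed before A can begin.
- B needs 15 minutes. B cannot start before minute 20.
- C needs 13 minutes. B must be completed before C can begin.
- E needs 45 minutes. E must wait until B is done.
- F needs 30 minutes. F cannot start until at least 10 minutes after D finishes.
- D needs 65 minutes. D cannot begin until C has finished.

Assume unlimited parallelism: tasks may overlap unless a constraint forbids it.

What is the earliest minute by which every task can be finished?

188

B waits on its own release at minute 20, so it starts at minute 20 and finishes at 20 + 15 = minute 35.
E cannot begin until B (finishes minute 35). It runs from minute 35 to 35 + 45 = minute 80.
C waits on B (finishes minute 35), so it starts at minute 35 and finishes at 35 + 13 = minute 48.
D waits on C (finishes minute 48), so it starts at minute 48 and finishes at 48 + 65 = minute 113.
After D (finishes minute 113, plus 10-minute gap → minute 123), F can start at minute 123 and finishes at minute 153.
G cannot start until F (finishes minute 153); E (finishes minute 80); B (finishes minute 35). The controlling bound is minute 153, so G finishes at 153 + 35 = minute 188.
A cannot start until B (finishes minute 35); D (finishes minute 113). The controlling bound is minute 113, so A finishes at 113 + 56 = minute 169.
All tasks are finished once the last one completes. Finish times: A at 169, B at 35, C at 48, D at 113, E at 80, F at 153, G at 188. The latest is minute 188.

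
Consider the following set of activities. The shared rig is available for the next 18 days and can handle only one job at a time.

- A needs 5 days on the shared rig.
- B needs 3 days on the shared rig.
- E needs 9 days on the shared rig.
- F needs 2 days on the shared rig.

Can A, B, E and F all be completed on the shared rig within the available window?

No

Running back to back, the jobs need 5 + 3 + 9 + 2 = 19 days on the shared rig.
Since 19 > 18, they cannot all fit.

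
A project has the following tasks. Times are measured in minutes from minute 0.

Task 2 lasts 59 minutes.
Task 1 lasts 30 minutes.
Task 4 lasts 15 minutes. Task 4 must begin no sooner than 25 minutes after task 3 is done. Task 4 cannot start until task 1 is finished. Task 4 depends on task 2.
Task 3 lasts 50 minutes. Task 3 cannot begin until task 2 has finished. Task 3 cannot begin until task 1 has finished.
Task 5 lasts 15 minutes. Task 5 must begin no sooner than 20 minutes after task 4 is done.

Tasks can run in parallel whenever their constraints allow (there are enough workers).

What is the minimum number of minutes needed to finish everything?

184

Task 2 has no prerequisites, so it starts at minute 0 and finishes at minute 59.
Task 1 has no prerequisites, so it starts at minute 0 and finishes at minute 30.
For task 3: task 2 (finishes minute 59); task 1 (finishes minute 30). Taking the maximum gives a start of minute 59, and it finishes at 59 + 50 = minute 109.
For task 4: task 3 (finishes minute 109, plus 25-minute gap → minute 134); task 1 (finishes minute 30); task 2 (finishes minute 59). Taking the maximum gives a start of minute 134, and it finishes at 134 + 15 = minute 149.
Task 5 cannot begin until task 4 (finishes minute 149, plus 20-minute gap → minute 169). It runs from minute 169 to 169 + 15 = minute 184.
All tasks are finished once the last one completes. Finish times: Task 1 at 30, Task 2 at 59, Task 3 at 109, Task 4 at 149, Task 5 at 184. The latest is minute 184.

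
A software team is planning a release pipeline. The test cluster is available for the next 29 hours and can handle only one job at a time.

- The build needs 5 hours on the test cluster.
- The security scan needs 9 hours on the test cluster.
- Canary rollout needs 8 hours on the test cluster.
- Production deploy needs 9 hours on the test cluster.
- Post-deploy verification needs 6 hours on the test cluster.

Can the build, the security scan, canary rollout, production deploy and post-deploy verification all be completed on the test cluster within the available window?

No

Running back to back, the jobs need 5 + 9 + 8 + 9 + 6 = 37 hours on the test cluster.
Since 37 > 29, they cannot all fit.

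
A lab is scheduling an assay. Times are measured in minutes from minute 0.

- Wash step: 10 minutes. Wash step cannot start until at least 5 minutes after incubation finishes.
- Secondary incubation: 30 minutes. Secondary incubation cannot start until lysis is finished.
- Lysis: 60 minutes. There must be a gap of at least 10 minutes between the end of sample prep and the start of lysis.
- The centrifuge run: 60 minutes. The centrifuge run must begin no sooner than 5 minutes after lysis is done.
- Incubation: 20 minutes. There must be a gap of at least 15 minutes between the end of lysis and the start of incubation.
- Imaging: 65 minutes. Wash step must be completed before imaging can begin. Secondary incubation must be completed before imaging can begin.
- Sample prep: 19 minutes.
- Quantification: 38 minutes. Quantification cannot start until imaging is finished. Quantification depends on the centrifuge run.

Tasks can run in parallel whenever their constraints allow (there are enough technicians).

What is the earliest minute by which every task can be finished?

242

Sample prep has no prerequisites, so it starts at minute 0 and finishes at minute 19.
Lysis waits on sample prep (finishes minute 19, plus 10-minute gap → minute 29), so it starts at minute 29 and finishes at 29 + 60 = minute 89.
After lysis (finishes minute 89), secondary incubation can start at minute 89 and finishes at minute 119.
After lysis (finishes minute 89, plus 5-minute gap → minute 94), the centrifuge run can start at minute 94 and finishes at minute 154.
Incubation cannot begin until lysis (finishes minute 89, plus 15-minute gap → minute 104). It runs from minute 104 to 104 + 20 = minute 124.
Wash step waits on incubation (finishes minute 124, plus 5-minute gap → minute 129), so it starts at minute 129 and finishes at 129 + 10 = minute 139.
Imaging has to wait for wash step (finishes minute 139); secondary incubation (finishes minute 119). The latest of these is minute 139, so imaging runs minute 139 to 139 + 65 = minute 204.
For quantification: imaging (finishes minute 204); the centrifuge run (finishes minute 154). Taking the maximum gives a start of minute 204, and it finishes at 204 + 38 = minute 242.
All tasks are finished once the last one completes. Finish times: Sample prep at 19, Lysis at 89, Incubation at 124, The centrifuge run at 154, Wash step at 139, Secondary incubation at 119, Imaging at 204, Quantification at 242. The latest is minute 242.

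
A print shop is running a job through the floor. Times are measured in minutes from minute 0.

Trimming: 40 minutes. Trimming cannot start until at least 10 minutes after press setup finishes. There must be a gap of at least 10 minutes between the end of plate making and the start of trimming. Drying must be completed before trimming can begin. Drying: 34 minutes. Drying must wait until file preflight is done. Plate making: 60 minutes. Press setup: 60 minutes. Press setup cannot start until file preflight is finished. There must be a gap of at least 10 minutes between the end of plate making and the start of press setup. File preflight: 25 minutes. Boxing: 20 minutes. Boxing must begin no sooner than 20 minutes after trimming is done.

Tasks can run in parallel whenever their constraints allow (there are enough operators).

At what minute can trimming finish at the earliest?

Nothing blocks plate making, so it runs from minute 0 to minute 60.
File preflight can start immediately at minute 0; it finishes at minute 25.
After file preflight (finishes minute 25), drying can start at minute 25 and finishes at minute 59.
For press setup: file preflight (finishes minute 25); plate making (finishes minute 60, plus 10-minute gap → minute 70). Taking the maximum gives a start of minute 70, and it finishes at 70 + 60 = minute 130.
For trimming: press setup (finishes minute 130, plus 10-minute gap → minute 140); plate making (finishes minute 60, plus 10-minute gap → minute 70); drying (finishes minute 59). Taking the maximum gives a start of minute 140, and it finishes at 140 + 40 = minute 180.

180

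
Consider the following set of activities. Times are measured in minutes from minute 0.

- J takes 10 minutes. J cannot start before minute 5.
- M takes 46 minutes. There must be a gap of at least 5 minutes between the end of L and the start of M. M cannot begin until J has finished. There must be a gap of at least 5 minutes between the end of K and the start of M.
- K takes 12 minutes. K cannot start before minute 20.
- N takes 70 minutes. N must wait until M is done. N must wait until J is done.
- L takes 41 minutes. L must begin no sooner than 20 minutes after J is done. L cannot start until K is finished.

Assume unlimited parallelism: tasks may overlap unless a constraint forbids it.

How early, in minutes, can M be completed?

127

K waits on its own release at minute 20, so it starts at minute 20 and finishes at 20 + 12 = minute 32.
J waits on its own release at minute 5, so it starts at minute 5 and finishes at 5 + 10 = minute 15.
L needs all of J (finishes minute 15, plus 20-minute gap → minute 35); K (finishes minute 32). That puts its earliest start at minute 35; it finishes at 35 + 41 = minute 76.
M needs all of L (finishes minute 76, plus 5-minute gap → minute 81); J (finishes minute 15); K (finishes minute 32, plus 5-minute gap → minute 37). That puts its earliest start at minute 81; it finishes at 81 + 46 = minute 127.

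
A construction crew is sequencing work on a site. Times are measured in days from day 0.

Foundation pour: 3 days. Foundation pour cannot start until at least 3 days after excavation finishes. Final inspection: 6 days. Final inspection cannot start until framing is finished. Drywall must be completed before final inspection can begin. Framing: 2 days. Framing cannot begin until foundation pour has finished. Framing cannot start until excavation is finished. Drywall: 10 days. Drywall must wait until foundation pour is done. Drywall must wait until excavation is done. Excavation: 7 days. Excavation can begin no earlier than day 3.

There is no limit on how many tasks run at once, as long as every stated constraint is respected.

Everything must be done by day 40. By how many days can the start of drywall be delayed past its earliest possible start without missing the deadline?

8

Excavation cannot begin until its own release at day 3. It runs from day 3 to 3 + 7 = day 10.
Foundation pour waits on excavation (finishes day 10, plus 3-day gap → day 13), so it starts at day 13 and finishes at 13 + 3 = day 16.
For drywall: foundation pour (finishes day 16); excavation (finishes day 10). Taking the maximum gives a start of day 16, and it finishes at 16 + 10 = day 26.

Working backward from the deadline:
Final inspection must finish by day 40; it takes 6 days, so it must start by 40 − 6 = day 34.
Since final inspection (must start by day 34) depends on it, drywall must finish by day 34. Backing off its 10-day duration gives a latest start of day 24.
So drywall can start as early as day 16 and as late as day 24, giving 24 − 16 = 8 days of slack.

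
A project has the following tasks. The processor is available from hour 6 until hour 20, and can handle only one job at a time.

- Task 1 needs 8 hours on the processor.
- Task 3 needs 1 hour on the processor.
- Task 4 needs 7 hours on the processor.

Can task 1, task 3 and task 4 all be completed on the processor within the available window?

No

The processor window is 20 − 6 = 14 hours.
Running back to back, the jobs need 8 + 1 + 7 = 16 hours on the processor.
Since 16 > 14, they cannot all fit.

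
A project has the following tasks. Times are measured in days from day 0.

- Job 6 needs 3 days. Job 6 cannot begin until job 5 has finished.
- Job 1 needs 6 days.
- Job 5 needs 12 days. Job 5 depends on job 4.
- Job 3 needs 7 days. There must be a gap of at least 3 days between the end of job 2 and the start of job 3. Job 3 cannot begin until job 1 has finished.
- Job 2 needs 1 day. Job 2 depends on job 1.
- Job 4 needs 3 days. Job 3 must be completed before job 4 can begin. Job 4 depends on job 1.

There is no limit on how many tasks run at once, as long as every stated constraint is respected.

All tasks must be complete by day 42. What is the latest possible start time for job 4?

24

To finish by day 42, job 6 (duration 3) must start no later than day 39.
Job 5 feeds into job 6 (must start by day 39); so job 5 must finish by day 39 and therefore start by day 27.
Since job 5 (must start by day 27) depends on it, job 4 must finish by day 27. Backing off its 3-day duration gives a latest start of day 24.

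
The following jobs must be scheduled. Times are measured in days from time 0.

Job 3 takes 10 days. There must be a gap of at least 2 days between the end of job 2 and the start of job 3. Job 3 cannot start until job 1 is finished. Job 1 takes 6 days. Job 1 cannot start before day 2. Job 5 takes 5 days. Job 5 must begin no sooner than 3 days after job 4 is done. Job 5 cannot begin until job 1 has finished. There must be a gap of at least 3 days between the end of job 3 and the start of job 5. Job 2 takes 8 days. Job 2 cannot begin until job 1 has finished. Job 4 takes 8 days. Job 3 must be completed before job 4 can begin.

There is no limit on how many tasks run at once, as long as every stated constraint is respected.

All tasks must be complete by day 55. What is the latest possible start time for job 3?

Nothing follows job 5; the deadline of day 55 is its only limit. It must start by 55 − 5 = day 50.
Job 4 must finish before job 5 (must start by day 50, minus 3-day gap → day 47). With an 8-day duration, job 4 must start by 47 − 8 = day 39.
Job 3 must finish in time for job 4 (must start by day 39); job 5 (must start by day 50, minus 3-day gap → day 47). The tightest is day 39, so job 3 must start by 39 − 10 = day 29.

29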